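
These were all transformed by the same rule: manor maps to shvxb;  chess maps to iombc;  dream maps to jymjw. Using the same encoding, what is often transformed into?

umbnx

The shift increases by 1 at each position, starting from +6: 6, 7, 8, ….
Applying it to often: o+6=u, f+7=m, t+8=b, e+9=n, n+10=x.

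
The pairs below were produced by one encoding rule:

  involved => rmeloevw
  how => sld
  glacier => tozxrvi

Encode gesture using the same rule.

tvhgfiv

Each pair mirrors across the alphabet (i↔r, n↔m, v↔e): positions sum to 25. Each letter is replaced by its mirror in the alphabet: a↔z, b↔y, c↔x, and so on (the Atbash cipher).
For gesture: g↔t, e↔v, s↔h, t↔g, u↔f, r↔i, e↔v.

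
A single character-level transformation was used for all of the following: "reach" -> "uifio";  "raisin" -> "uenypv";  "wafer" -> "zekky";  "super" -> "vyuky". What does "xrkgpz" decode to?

The shift increases by 1 at each position, starting from +3: 3, 4, 5, ….
Decoding xrkgpz: x−3=u, r−4=n, k−5=f, g−6=a, p−7=i, z−8=r.

unfair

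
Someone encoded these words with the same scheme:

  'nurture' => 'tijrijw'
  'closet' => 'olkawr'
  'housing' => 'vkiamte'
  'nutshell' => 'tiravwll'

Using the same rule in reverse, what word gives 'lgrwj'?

Treating letters as 0–25, the rule is x ↦ 17x + 6 (mod 26).
Reversing it on lgrwj: l(11)→23·(11−6)≡11=l; g(6)→23·(6−6)≡0=a; r(17)→23·(17−6)≡19=t; w(22)→23·(22−6)≡4=e; j(9)→23·(9−6)≡17=r (all mod 26).

later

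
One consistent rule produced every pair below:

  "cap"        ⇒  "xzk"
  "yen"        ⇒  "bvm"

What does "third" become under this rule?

Each pair mirrors across the alphabet (c↔x, a↔z, p↔k): positions sum to 25. This is the alphabet-reversal cipher (Atbash): a becomes z, b becomes y, etc.
On third: t↔g, h↔s, i↔r, r↔i, d↔w.

gsriw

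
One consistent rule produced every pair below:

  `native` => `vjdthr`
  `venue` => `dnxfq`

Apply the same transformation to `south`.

Letter i (0-indexed) is shifted by i+8, so successive shifts are 8, 9, 10, ….
Applying it to south: s+8=a, o+9=x, u+10=e, t+11=e, h+12=t.

axeet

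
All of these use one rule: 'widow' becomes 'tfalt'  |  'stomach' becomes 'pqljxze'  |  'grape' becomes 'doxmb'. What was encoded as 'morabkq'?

It's a constant shift of +23 (ROT23).
Reversing it on morabkq: m−23=p, o−23=r, r−23=u, a−23=d, b−23=e, k−23=n, q−23=t.

prudent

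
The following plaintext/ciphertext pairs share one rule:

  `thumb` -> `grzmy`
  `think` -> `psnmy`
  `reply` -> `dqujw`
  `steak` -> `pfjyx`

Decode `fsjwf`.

arena

The word is reversed, then every letter is shifted forward by 5.
Undoing it on fsjwf: shift back: f−5=a, s−5=n, j−5=e, w−5=r, f−5=a → anera; then reverse → arena.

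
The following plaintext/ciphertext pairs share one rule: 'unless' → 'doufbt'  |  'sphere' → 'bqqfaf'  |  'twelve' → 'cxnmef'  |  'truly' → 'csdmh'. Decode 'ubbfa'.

Shifts by position in unless: pos 0: u→d (+9), pos 1: n→o (+1), pos 2: l→u (+9), pos 3: e→f (+1) — repeating every 2. It's a Vigenère-style cipher with numeric key [9,1]: position i shifts by key[i mod 2].
Undoing it on ubbfa: u−9=l, b−1=a, b−9=s, f−1=e, a−9=r.

laser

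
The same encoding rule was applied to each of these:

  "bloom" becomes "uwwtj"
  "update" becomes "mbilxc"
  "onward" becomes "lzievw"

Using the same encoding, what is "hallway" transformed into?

The output letters match the input read backwards, each shifted +8: bloom reversed is moolb. The word is reversed, then every letter is shifted forward by 8.
On hallway: reverse → yawllah; then shift: y+8=g, a+8=i, w+8=e, l+8=t, l+8=t, a+8=i, h+8=p.

giettip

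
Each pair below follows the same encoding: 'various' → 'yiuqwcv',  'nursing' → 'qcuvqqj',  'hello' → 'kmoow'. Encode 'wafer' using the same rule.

The shift depends on letter class: consonant v→y is +3, but vowel a→i is +8. Two shifts are in play — +8 for a/e/i/o/u, +3 for every other letter.
On wafer: w(cons)+3=z, a(vowel)+8=i, f(cons)+3=i, e(vowel)+8=m, r(cons)+3=u.

ziimu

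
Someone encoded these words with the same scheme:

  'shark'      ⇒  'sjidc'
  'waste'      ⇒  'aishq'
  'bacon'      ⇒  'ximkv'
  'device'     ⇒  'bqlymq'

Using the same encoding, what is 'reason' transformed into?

dqiskv

s(18)→s(18) and h(7)→j(9) fit y≡15x+8 (mod 26); the inverse of 15 mod 26 is 7. Each letter's alphabet position (a=0..z=25) is mapped through 15·x+8 mod 26 — an affine cipher.
For reason: r(17)→15·17+8≡3=d; e(4)→15·4+8≡16=q; a(0)→15·0+8≡8=i; s(18)→15·18+8≡18=s; o(14)→15·14+8≡10=k; n(13)→15·13+8≡21=v (all mod 26).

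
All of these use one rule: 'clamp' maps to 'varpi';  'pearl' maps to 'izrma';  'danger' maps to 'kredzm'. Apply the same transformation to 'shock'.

bstvl

c(2)→v(21) and l(11)→a(0) fit y≡15x+17 (mod 26); the inverse of 15 mod 26 is 7. This is an affine cipher: with a=0,…,z=25, each position x becomes (15x+17) mod 26.
Applying it to shock: s(18)→15·18+17≡1=b; h(7)→15·7+17≡18=s; o(14)→15·14+17≡19=t; c(2)→15·2+17≡21=v; k(10)→15·10+17≡11=l (all mod 26).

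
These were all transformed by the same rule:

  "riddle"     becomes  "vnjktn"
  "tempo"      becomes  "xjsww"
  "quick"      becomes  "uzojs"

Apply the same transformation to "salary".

In riddle: r→v is +4, i→n is +5, d→j is +6, d→k is +7 — the shift increases by 1 each position. Each letter shifts forward by (position + 4), i.e. 4, 5, 6, … — the shift grows by one for each successive letter.
On salary: s+4=w, a+5=f, l+6=r, a+7=h, r+8=z, y+9=h.

wfrhzh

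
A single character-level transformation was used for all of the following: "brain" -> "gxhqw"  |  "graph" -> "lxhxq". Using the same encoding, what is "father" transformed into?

In brain: b→g is +5, r→x is +6, a→h is +7, i→q is +8 — the shift increases by 1 each position. Each letter shifts forward by (position + 5), i.e. 5, 6, 7, … — the shift grows by one for each successive letter.
Applying it to father: f+5=k, a+6=g, t+7=a, h+8=p, e+9=n, r+10=b.

kgapnb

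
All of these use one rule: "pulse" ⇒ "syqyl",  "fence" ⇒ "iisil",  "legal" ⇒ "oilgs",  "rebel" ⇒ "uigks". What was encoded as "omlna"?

In pulse: p→s is +3, u→y is +4, l→q is +5, s→y is +6 — the shift increases by 1 each position. Each letter shifts forward by (position + 3), i.e. 3, 4, 5, … — the shift grows by one for each successive letter.
Undoing it on omlna: o−3=l, m−4=i, l−5=g, n−6=h, a−7=t.

light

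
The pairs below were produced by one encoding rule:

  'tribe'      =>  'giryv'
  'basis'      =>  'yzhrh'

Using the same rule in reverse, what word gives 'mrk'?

Each letter is replaced by its mirror in the alphabet: a↔z, b↔y, c↔x, and so on (the Atbash cipher).
Reversing it on mrk: m↔n, r↔i, k↔p.

nip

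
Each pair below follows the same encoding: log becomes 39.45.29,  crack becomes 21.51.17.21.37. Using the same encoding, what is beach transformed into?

19.25.17.21.31

l(#12)→39 and o(#15)→45: differences scale by 2, so n = 2·pos + 15. The formula is n = 2×(alphabet index, a=1) + 15.
For beach: b=2→19, e=5→25, a=1→17, c=3→21, h=8→31.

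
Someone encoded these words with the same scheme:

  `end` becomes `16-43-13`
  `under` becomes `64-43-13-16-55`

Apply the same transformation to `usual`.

64-58-64-4-37

e(#5)→16 and n(#14)→43: differences scale by 3, so n = 3·pos + 1. With a=1..z=26, the number is 3·pos + 1.
For usual: u=21→64, s=19→58, u=21→64, a=1→4, l=12→37.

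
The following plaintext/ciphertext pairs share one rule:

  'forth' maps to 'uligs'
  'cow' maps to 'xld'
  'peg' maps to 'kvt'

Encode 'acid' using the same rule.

zxrw

Each pair mirrors across the alphabet (f↔u, o↔l, r↔i): positions sum to 25. Each letter is replaced by its mirror in the alphabet: a↔z, b↔y, c↔x, and so on (the Atbash cipher).
Applying it to acid: a↔z, c↔x, i↔r, d↔w.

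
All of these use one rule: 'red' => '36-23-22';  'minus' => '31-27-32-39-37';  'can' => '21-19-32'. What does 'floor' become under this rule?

24-30-33-33-36

r is letter #18 and maps to 36: an offset of 18. Each letter is replaced by its alphabet position (a=1..z=26) + 18.
Applying it to floor: f=6→24, l=12→30, o=15→33, o=15→33, r=18→36.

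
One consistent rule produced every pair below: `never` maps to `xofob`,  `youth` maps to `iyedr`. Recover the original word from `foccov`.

vessel

Compare letters: n→x is +10, e→o is +10, v→f is +10 — a constant shift. It's a constant shift of +10 (ROT10).
Decoding foccov: f−10=v, o−10=e, c−10=s, c−10=s, o−10=e, v−10=l.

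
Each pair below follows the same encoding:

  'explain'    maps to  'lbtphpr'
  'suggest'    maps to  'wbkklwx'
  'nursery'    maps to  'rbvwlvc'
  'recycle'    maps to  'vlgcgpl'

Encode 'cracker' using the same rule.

gvhgolv

The shift depends on letter class: consonant x→b is +4, but vowel e→l is +7. Two shifts are in play — +7 for a/e/i/o/u, +4 for every other letter.
For cracker: c(cons)+4=g, r(cons)+4=v, a(vowel)+7=h, c(cons)+4=g, k(cons)+4=o, e(vowel)+7=l, r(cons)+4=v.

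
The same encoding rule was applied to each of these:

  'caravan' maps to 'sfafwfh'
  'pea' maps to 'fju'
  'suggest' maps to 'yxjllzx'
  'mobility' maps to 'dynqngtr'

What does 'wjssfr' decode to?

manner

Read the word backwards and shift each letter +5.
Reversing it on wjssfr: shift back: w−5=r, j−5=e, s−5=n, s−5=n, f−5=a, r−5=m → rennam; then reverse → manner.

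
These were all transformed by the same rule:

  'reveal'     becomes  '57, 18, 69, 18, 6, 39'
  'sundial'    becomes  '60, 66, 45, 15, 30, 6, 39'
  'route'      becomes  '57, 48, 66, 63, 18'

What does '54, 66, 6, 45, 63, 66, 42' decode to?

r(#18)→57 and e(#5)→18: differences scale by 3, so n = 3·pos + 3. Each letter becomes 3×(its alphabet position, a=1..z=26) + 3.
Decoding 54, 66, 6, 45, 63, 66, 42: 54→(54−3)÷3=17=q, 66→(66−3)÷3=21=u, 6→(6−3)÷3=1=a, 45→(45−3)÷3=14=n, 63→(63−3)÷3=20=t, 66→(66−3)÷3=21=u, 42→(42−3)÷3=13=m.

quantum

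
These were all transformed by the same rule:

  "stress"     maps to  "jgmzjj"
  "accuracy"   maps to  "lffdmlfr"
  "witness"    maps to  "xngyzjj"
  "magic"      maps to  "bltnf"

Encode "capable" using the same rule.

flsliez

s(18)→j(9) and t(19)→g(6) fit y≡23x+11 (mod 26); the inverse of 23 mod 26 is 17. Treating letters as 0–25, the rule is x ↦ 23x + 11 (mod 26).
Applying it to capable: c(2)→23·2+11≡5=f; a(0)→23·0+11≡11=l; p(15)→23·15+11≡18=s; a(0)→23·0+11≡11=l; b(1)→23·1+11≡8=i; l(11)→23·11+11≡4=e; e(4)→23·4+11≡25=z (all mod 26).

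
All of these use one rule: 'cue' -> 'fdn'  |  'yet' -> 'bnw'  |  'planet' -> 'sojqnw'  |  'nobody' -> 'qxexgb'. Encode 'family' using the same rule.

ijprob

The shift depends on letter class: consonant c→f is +3, but vowel u→d is +9. The rule splits by letter class: vowels +9, consonants +3.
On family: f(cons)+3=i, a(vowel)+9=j, m(cons)+3=p, i(vowel)+9=r, l(cons)+3=o, y(cons)+3=b.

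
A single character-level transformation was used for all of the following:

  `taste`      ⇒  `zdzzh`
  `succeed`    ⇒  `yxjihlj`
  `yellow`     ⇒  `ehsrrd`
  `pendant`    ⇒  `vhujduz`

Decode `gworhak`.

athlete

Shifts by position in taste: pos 0: t→z (+6), pos 1: a→d (+3), pos 2: s→z (+7), pos 3: t→z (+6), pos 4: e→h (+3) — repeating every 3. The shifts repeat in a cycle of length 3: positions 0,1,… shift by +6, +3, +7, then the pattern repeats.
Reversing it on gworhak: g−6=a, w−3=t, o−7=h, r−6=l, h−3=e, a−7=t, k−6=e.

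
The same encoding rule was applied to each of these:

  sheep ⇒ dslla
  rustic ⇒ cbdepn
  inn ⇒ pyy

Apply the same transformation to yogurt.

The shift depends on letter class: consonant s→d is +11, but vowel e→l is +7. Vowels shift forward by 7 and consonants shift forward by 11.
For yogurt: y(cons)+11=j, o(vowel)+7=v, g(cons)+11=r, u(vowel)+7=b, r(cons)+11=c, t(cons)+11=e.

jvrbce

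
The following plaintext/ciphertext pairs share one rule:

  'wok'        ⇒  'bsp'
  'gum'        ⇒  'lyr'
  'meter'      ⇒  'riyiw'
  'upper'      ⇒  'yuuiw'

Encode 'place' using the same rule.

The shift depends on letter class: consonant w→b is +5, but vowel o→s is +4. Two shifts are in play — +4 for a/e/i/o/u, +5 for every other letter.
For place: p(cons)+5=u, l(cons)+5=q, a(vowel)+4=e, c(cons)+5=h, e(vowel)+4=i.

uqehi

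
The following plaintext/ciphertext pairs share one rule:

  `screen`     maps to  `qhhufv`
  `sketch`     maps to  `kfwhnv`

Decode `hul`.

The output letters match the input read backwards, each shifted +3: screen reversed is neercs. Read the word backwards and shift each letter +3.
Undoing it on hul: shift back: h−3=e, u−3=r, l−3=i → eri; then reverse → ire.

ire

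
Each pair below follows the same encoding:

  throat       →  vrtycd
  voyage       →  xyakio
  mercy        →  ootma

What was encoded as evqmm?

Shifts by position in throat: pos 0: t→v (+2), pos 1: h→r (+10), pos 2: r→t (+2), pos 3: o→y (+10) — repeating every 2. The shifts repeat in a cycle of length 2: positions 0,1,… shift by +2, +10, then the pattern repeats.
Decoding evqmm: e−2=c, v−10=l, q−2=o, m−10=c, m−2=k.

clock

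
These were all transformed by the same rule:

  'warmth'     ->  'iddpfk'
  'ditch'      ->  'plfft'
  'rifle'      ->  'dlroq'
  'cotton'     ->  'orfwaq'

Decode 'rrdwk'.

forty

Shifts by position in warmth: pos 0: w→i (+12), pos 1: a→d (+3), pos 2: r→d (+12), pos 3: m→p (+3) — repeating every 2. It's a Vigenère-style cipher with numeric key [12,3]: position i shifts by key[i mod 2].
Reversing it on rrdwk: r−12=f, r−3=o, d−12=r, w−3=t, k−12=y.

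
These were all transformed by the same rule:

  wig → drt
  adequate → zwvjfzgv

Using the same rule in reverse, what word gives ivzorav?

realize

Each pair mirrors across the alphabet (w↔d, i↔r, g↔t): positions sum to 25. Each letter is replaced by its mirror in the alphabet: a↔z, b↔y, c↔x, and so on (the Atbash cipher).
Reversing it on ivzorav: i↔r, v↔e, z↔a, o↔l, r↔i, a↔z, v↔e.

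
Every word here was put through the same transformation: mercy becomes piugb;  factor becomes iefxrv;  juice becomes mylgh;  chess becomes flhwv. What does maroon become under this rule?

Shifts by position in mercy: pos 0: m→p (+3), pos 1: e→i (+4), pos 2: r→u (+3), pos 3: c→g (+4) — repeating every 2. A repeating key of period 2 is used — shifts +3, +4 over and over.
On maroon: m+3=p, a+4=e, r+3=u, o+4=s, o+3=r, n+4=r.

peusrr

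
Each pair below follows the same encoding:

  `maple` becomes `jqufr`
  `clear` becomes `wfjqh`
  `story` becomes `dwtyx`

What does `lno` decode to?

jig

The output letters match the input read backwards, each shifted +5: maple reversed is elpam. The word is reversed, then every letter is shifted forward by 5.
Undoing it on lno: shift back: l−5=g, n−5=i, o−5=j → gij; then reverse → jig.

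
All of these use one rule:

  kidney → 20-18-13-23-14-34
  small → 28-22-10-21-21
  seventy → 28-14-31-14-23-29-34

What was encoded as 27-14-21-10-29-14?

relate

k is letter #11 and maps to 20: an offset of 9. Letters become their 1-based position plus 9 (so a→10, b→11, …).
Undoing it on 27-14-21-10-29-14: 27→(27−9)÷1=18=r, 14→(14−9)÷1=5=e, 21→(21−9)÷1=12=l, 10→(10−9)÷1=1=a, 29→(29−9)÷1=20=t, 14→(14−9)÷1=5=e.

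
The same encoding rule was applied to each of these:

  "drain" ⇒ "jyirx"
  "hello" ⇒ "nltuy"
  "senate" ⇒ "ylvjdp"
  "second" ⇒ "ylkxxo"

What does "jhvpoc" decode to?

danger

In drain: d→j is +6, r→y is +7, a→i is +8, i→r is +9 — the shift increases by 1 each position. Each letter shifts forward by (position + 6), i.e. 6, 7, 8, … — the shift grows by one for each successive letter.
Decoding jhvpoc: j−6=d, h−7=a, v−8=n, p−9=g, o−10=e, c−11=r.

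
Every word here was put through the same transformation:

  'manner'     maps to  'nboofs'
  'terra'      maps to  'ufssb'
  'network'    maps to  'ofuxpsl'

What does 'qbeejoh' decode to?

This is a Caesar cipher with shift 1.
Decoding qbeejoh: q−1=p, b−1=a, e−1=d, e−1=d, j−1=i, o−1=n, h−1=g.

padding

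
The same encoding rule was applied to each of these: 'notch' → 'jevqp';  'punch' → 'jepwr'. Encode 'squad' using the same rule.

fcwsu

The output letters match the input read backwards, each shifted +2: notch reversed is hcton. Read the word backwards and shift each letter +2.
On squad: reverse → dauqs; then shift: d+2=f, a+2=c, u+2=w, q+2=s, s+2=u.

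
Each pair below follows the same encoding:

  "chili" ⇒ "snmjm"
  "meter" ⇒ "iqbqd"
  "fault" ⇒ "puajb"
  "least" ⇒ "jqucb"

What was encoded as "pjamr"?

fluid

c(2)→s(18) and h(7)→n(13) fit y≡25x+20 (mod 26); the inverse of 25 mod 26 is 25. This is an affine cipher: with a=0,…,z=25, each position x becomes (25x+20) mod 26.
Reversing it on pjamr: p(15)→25·(15−20)≡5=f; j(9)→25·(9−20)≡11=l; a(0)→25·(0−20)≡20=u; m(12)→25·(12−20)≡8=i; r(17)→25·(17−20)≡3=d (all mod 26).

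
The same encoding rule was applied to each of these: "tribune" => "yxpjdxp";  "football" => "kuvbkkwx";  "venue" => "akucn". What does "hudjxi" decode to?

cowboy

Each letter shifts forward by (position + 5), i.e. 5, 6, 7, … — the shift grows by one for each successive letter.
Undoing it on hudjxi: h−5=c, u−6=o, d−7=w, j−8=b, x−9=o, i−10=y.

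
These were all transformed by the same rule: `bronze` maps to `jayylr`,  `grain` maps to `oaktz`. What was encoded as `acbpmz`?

stream

Letter i (0-indexed) is shifted by i+8, so successive shifts are 8, 9, 10, ….
Undoing it on acbpmz: a−8=s, c−9=t, b−10=r, p−11=e, m−12=a, z−13=m.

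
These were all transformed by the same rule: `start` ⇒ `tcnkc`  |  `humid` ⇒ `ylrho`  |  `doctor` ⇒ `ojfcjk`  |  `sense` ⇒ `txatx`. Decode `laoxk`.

Treating letters as 0–25, the rule is x ↦ 9x + 13 (mod 26).
Undoing it on laoxk: l(11)→3·(11−13)≡20=u; a(0)→3·(0−13)≡13=n; o(14)→3·(14−13)≡3=d; x(23)→3·(23−13)≡4=e; k(10)→3·(10−13)≡17=r (all mod 26).

under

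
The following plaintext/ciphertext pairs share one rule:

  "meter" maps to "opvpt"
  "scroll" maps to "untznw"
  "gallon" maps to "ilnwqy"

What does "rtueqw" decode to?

Shifts by position in meter: pos 0: m→o (+2), pos 1: e→p (+11), pos 2: t→v (+2), pos 3: e→p (+11) — repeating every 2. It's a Vigenère-style cipher with numeric key [2,11]: position i shifts by key[i mod 2].
Undoing it on rtueqw: r−2=p, t−11=i, u−2=s, e−11=t, q−2=o, w−11=l.

pistol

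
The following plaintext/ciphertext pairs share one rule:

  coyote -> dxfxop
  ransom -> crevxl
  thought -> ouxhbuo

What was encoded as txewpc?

Each letter's alphabet position (a=0..z=25) is mapped through 19·x+17 mod 26 — an affine cipher.
Undoing it on txewpc: t(19)→11·(19−17)≡22=w; x(23)→11·(23−17)≡14=o; e(4)→11·(4−17)≡13=n; w(22)→11·(22−17)≡3=d; p(15)→11·(15−17)≡4=e; c(2)→11·(2−17)≡17=r (all mod 26).

wonder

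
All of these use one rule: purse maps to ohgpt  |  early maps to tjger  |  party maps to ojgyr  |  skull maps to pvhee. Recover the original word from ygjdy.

p(15)→o(14) and u(20)→h(7) fit y≡9x+9 (mod 26); the inverse of 9 mod 26 is 3. Each letter's alphabet position (a=0..z=25) is mapped through 9·x+9 mod 26 — an affine cipher.
Decoding ygjdy: y(24)→3·(24−9)≡19=t; g(6)→3·(6−9)≡17=r; j(9)→3·(9−9)≡0=a; d(3)→3·(3−9)≡8=i; y(24)→3·(24−9)≡19=t (all mod 26).

trait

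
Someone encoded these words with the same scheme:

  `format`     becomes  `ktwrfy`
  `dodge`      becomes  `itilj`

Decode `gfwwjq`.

barrel

Every letter moves 5 places later in the alphabet, wrapping around z→a.
Undoing it on gfwwjq: g−5=b, f−5=a, w−5=r, w−5=r, j−5=e, q−5=l.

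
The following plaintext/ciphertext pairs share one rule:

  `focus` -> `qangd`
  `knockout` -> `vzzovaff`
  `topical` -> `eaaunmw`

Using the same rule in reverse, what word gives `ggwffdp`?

It's a Vigenère-style cipher with numeric key [11,12]: position i shifts by key[i mod 2].
Decoding ggwffdp: g−11=v, g−12=u, w−11=l, f−12=t, f−11=u, d−12=r, p−11=e.

vulture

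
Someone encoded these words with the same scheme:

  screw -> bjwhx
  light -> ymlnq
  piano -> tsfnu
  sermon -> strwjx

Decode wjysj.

Read the word backwards and shift each letter +5.
Decoding wjysj: shift back: w−5=r, j−5=e, y−5=t, s−5=n, j−5=e → retne; then reverse → enter.

enter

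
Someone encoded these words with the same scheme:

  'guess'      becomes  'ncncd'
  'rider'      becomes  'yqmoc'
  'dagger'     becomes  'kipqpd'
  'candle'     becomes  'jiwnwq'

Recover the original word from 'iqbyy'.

Each letter shifts forward by (position + 7), i.e. 7, 8, 9, … — the shift grows by one for each successive letter.
Undoing it on iqbyy: i−7=b, q−8=i, b−9=s, y−10=o, y−11=n.

bison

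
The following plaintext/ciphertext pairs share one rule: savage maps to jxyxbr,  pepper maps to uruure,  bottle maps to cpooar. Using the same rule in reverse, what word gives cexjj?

brass

s(18)→j(9) and a(0)→x(23) fit y≡5x+23 (mod 26); the inverse of 5 mod 26 is 21. This is an affine cipher: with a=0,…,z=25, each position x becomes (5x+23) mod 26.
Decoding cexjj: c(2)→21·(2−23)≡1=b; e(4)→21·(4−23)≡17=r; x(23)→21·(23−23)≡0=a; j(9)→21·(9−23)≡18=s; j(9)→21·(9−23)≡18=s (all mod 26).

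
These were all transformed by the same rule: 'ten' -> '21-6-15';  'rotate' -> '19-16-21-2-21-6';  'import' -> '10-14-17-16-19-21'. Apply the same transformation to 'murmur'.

14-22-19-14-22-19

t is letter #20 and maps to 21: an offset of 1. Letters become their 1-based position plus 1 (so a→2, b→3, …).
On murmur: m=13→14, u=21→22, r=18→19, m=13→14, u=21→22, r=18→19.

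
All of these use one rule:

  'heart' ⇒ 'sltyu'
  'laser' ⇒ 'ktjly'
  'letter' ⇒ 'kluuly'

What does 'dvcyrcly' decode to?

Each letter's alphabet position (a=0..z=25) is mapped through 11·x+19 mod 26 — an affine cipher.
Reversing it on dvcyrcly: d(3)→19·(3−19)≡8=i; v(21)→19·(21−19)≡12=m; c(2)→19·(2−19)≡15=p; y(24)→19·(24−19)≡17=r; r(17)→19·(17−19)≡14=o; c(2)→19·(2−19)≡15=p; l(11)→19·(11−19)≡4=e; y(24)→19·(24−19)≡17=r (all mod 26).

improper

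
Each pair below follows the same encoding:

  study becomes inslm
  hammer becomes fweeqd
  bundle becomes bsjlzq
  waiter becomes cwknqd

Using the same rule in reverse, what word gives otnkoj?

s(18)→i(8) and t(19)→n(13) fit y≡5x+22 (mod 26); the inverse of 5 mod 26 is 21. Each letter's alphabet position (a=0..z=25) is mapped through 5·x+22 mod 26 — an affine cipher.
Decoding otnkoj: o(14)→21·(14−22)≡14=o; t(19)→21·(19−22)≡15=p; n(13)→21·(13−22)≡19=t; k(10)→21·(10−22)≡8=i; o(14)→21·(14−22)≡14=o; j(9)→21·(9−22)≡13=n (all mod 26).

option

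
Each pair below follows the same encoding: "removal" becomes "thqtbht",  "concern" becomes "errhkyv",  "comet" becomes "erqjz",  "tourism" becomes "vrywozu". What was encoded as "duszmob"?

In removal: r→t is +2, e→h is +3, m→q is +4, o→t is +5 — the shift increases by 1 each position. Letter i (0-indexed) is shifted by i+2, so successive shifts are 2, 3, 4, ….
Decoding duszmob: d−2=b, u−3=r, s−4=o, z−5=u, m−6=g, o−7=h, b−8=t.

brought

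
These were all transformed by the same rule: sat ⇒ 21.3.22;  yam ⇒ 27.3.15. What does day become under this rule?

6.3.27

s is letter #19 and maps to 21: an offset of 2. The number is (letter's place in the alphabet, a=1) + 2.
Applying it to day: d=4→6, a=1→3, y=25→27.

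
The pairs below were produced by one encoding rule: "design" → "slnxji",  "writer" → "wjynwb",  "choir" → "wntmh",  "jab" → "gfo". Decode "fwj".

era

Two steps: reverse the string, then apply a Caesar shift of +5.
Undoing it on fwj: shift back: f−5=a, w−5=r, j−5=e → are; then reverse → era.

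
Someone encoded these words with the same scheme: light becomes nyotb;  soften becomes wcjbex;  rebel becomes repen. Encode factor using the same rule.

Treating letters as 0–25, the rule is x ↦ 5x + 10 (mod 26).
Applying it to factor: f(5)→5·5+10≡9=j; a(0)→5·0+10≡10=k; c(2)→5·2+10≡20=u; t(19)→5·19+10≡1=b; o(14)→5·14+10≡2=c; r(17)→5·17+10≡17=r (all mod 26).

jkubcr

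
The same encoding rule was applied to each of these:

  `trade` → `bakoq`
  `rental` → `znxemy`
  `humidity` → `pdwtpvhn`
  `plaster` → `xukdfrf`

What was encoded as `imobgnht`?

adequate

In trade: t→b is +8, r→a is +9, a→k is +10, d→o is +11 — the shift increases by 1 each position. The shift increases by 1 at each position, starting from +8: 8, 9, 10, ….
Decoding imobgnht: i−8=a, m−9=d, o−10=e, b−11=q, g−12=u, n−13=a, h−14=t, t−15=e.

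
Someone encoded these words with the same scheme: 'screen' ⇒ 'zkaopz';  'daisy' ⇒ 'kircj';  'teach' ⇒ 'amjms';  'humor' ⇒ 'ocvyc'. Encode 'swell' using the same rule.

Letter i (0-indexed) is shifted by i+7, so successive shifts are 7, 8, 9, ….
Applying it to swell: s+7=z, w+8=e, e+9=n, l+10=v, l+11=w.

zenvw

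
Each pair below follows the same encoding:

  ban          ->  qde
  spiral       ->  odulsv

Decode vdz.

was

The output letters match the input read backwards, each shifted +3: ban reversed is nab. The word is reversed, then every letter is shifted forward by 3.
Reversing it on vdz: shift back: v−3=s, d−3=a, z−3=w → saw; then reverse → was.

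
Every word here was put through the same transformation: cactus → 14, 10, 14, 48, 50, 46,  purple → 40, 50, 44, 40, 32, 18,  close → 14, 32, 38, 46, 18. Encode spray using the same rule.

With a=1..z=26, the number is 2·pos + 8.
Applying it to spray: s=19→46, p=16→40, r=18→44, a=1→10, y=25→58.

46, 40, 44, 10, 58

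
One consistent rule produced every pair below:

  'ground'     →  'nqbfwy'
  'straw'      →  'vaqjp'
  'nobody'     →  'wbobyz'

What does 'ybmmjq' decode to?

dollar

g(6)→n(13) and r(17)→q(16) fit y≡5x+9 (mod 26); the inverse of 5 mod 26 is 21. Treating letters as 0–25, the rule is x ↦ 5x + 9 (mod 26).
Undoing it on ybmmjq: y(24)→21·(24−9)≡3=d; b(1)→21·(1−9)≡14=o; m(12)→21·(12−9)≡11=l; m(12)→21·(12−9)≡11=l; j(9)→21·(9−9)≡0=a; q(16)→21·(16−9)≡17=r (all mod 26).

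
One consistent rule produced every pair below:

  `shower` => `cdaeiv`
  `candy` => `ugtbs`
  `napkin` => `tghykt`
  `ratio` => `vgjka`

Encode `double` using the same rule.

s(18)→c(2) and h(7)→d(3) fit y≡7x+6 (mod 26); the inverse of 7 mod 26 is 15. Each letter's alphabet position (a=0..z=25) is mapped through 7·x+6 mod 26 — an affine cipher.
For double: d(3)→7·3+6≡1=b; o(14)→7·14+6≡0=a; u(20)→7·20+6≡16=q; b(1)→7·1+6≡13=n; l(11)→7·11+6≡5=f; e(4)→7·4+6≡8=i (all mod 26).

baqnfi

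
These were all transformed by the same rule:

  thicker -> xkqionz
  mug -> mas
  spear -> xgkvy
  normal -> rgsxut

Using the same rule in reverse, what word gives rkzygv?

pastel

The output letters match the input read backwards, each shifted +6: thicker reversed is rekciht. Read the word backwards and shift each letter +6.
Undoing it on rkzygv: shift back: r−6=l, k−6=e, z−6=t, y−6=s, g−6=a, v−6=p → letsap; then reverse → pastel.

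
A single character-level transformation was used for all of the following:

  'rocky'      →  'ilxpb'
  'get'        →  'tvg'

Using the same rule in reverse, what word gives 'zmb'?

any

Each pair mirrors across the alphabet (r↔i, o↔l, c↔x): positions sum to 25. Letters are reflected about the middle of the alphabet (position → 25−position): Atbash.
Undoing it on zmb: z↔a, m↔n, b↔y.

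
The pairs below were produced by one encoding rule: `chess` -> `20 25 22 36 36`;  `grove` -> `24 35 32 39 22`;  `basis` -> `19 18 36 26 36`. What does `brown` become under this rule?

19 35 32 40 31

Letters become their 1-based position plus 17 (so a→18, b→19, …).
On brown: b=2→19, r=18→35, o=15→32, w=23→40, n=14→31.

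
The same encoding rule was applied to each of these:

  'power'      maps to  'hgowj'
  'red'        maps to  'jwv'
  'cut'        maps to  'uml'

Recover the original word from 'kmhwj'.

Compare letters: p→h is +18, o→g is +18, w→o is +18 — a constant shift. Every letter moves 18 places later in the alphabet, wrapping around z→a.
Decoding kmhwj: k−18=s, m−18=u, h−18=p, w−18=e, j−18=r.

super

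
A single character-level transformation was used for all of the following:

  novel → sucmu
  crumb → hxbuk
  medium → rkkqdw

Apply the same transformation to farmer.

In novel: n→s is +5, o→u is +6, v→c is +7, e→m is +8 — the shift increases by 1 each position. The shift increases by 1 at each position, starting from +5: 5, 6, 7, ….
For farmer: f+5=k, a+6=g, r+7=y, m+8=u, e+9=n, r+10=b.

kgyunb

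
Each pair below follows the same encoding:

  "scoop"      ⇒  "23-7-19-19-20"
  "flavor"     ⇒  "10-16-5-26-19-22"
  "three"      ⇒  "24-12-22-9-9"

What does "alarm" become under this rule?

s is letter #19 and maps to 23: an offset of 4. Letters become their 1-based position plus 4 (so a→5, b→6, …).
On alarm: a=1→5, l=12→16, a=1→5, r=18→22, m=13→17.

5-16-5-22-17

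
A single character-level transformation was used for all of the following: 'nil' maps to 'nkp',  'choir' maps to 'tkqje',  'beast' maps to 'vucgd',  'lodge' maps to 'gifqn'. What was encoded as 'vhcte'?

The output letters match the input read backwards, each shifted +2: nil reversed is lin. Read the word backwards and shift each letter +2.
Reversing it on vhcte: shift back: v−2=t, h−2=f, c−2=a, t−2=r, e−2=c → tfarc; then reverse → craft.

craft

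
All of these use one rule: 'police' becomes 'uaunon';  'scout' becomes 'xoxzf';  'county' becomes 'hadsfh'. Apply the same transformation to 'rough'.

wadlt

Shifts by position in police: pos 0: p→u (+5), pos 1: o→a (+12), pos 2: l→u (+9), pos 3: i→n (+5), pos 4: c→o (+12), pos 5: e→n (+9) — repeating every 3. The shifts repeat in a cycle of length 3: positions 0,1,… shift by +5, +12, +9, then the pattern repeats.
Applying it to rough: r+5=w, o+12=a, u+9=d, g+5=l, h+12=t.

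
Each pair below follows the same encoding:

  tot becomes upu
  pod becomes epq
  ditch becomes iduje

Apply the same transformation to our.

The output letters match the input read backwards, each shifted +1: tot reversed is tot. The word is reversed, then every letter is shifted forward by 1.
Applying it to our: reverse → ruo; then shift: r+1=s, u+1=v, o+1=p.

svp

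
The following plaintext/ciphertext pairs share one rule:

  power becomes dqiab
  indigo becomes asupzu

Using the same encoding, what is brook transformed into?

The output letters match the input read backwards, each shifted +12: power reversed is rewop. The word is reversed, then every letter is shifted forward by 12.
On brook: reverse → koorb; then shift: k+12=w, o+12=a, o+12=a, r+12=d, b+12=n.

waadn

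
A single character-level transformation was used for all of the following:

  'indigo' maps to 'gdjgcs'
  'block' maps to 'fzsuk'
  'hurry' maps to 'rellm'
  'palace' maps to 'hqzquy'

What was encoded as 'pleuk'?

i(8)→g(6) and n(13)→d(3) fit y≡15x+16 (mod 26); the inverse of 15 mod 26 is 7. This is an affine cipher: with a=0,…,z=25, each position x becomes (15x+16) mod 26.
Undoing it on pleuk: p(15)→7·(15−16)≡19=t; l(11)→7·(11−16)≡17=r; e(4)→7·(4−16)≡20=u; u(20)→7·(20−16)≡2=c; k(10)→7·(10−16)≡10=k (all mod 26).

truck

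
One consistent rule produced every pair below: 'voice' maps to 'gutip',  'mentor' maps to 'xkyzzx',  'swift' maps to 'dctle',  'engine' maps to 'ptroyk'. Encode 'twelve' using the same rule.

Shifts by position in voice: pos 0: v→g (+11), pos 1: o→u (+6), pos 2: i→t (+11), pos 3: c→i (+6) — repeating every 2. It's a Vigenère-style cipher with numeric key [11,6]: position i shifts by key[i mod 2].
For twelve: t+11=e, w+6=c, e+11=p, l+6=r, v+11=g, e+6=k.

ecprgk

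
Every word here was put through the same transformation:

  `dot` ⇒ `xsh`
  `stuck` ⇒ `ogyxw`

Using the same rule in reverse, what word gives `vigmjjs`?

officer

The output letters match the input read backwards, each shifted +4: dot reversed is tod. Read the word backwards and shift each letter +4.
Undoing it on vigmjjs: shift back: v−4=r, i−4=e, g−4=c, m−4=i, j−4=f, j−4=f, s−4=o → reciffo; then reverse → officer.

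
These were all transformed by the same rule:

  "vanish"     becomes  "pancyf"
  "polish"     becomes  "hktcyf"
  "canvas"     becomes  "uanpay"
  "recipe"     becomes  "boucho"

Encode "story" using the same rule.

yvkbg

Treating letters as 0–25, the rule is x ↦ 23x + 0 (mod 26).
On story: s(18)→23·18+0≡24=y; t(19)→23·19+0≡21=v; o(14)→23·14+0≡10=k; r(17)→23·17+0≡1=b; y(24)→23·24+0≡6=g (all mod 26).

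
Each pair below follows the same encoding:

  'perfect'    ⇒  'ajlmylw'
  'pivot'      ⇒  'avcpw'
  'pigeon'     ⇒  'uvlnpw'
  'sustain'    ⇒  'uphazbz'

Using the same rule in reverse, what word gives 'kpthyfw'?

Read the word backwards and shift each letter +7.
Decoding kpthyfw: shift back: k−7=d, p−7=i, t−7=m, h−7=a, y−7=r, f−7=y, w−7=p → dimaryp; then reverse → pyramid.

pyramid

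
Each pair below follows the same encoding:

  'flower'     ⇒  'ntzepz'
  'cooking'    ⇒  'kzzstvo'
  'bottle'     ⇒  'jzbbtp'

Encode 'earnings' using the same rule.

plzvtvoa

The shift depends on letter class: consonant f→n is +8, but vowel o→z is +11. The rule splits by letter class: vowels +11, consonants +8.
Applying it to earnings: e(vowel)+11=p, a(vowel)+11=l, r(cons)+8=z, n(cons)+8=v, i(vowel)+11=t, n(cons)+8=v, g(cons)+8=o, s(cons)+8=a.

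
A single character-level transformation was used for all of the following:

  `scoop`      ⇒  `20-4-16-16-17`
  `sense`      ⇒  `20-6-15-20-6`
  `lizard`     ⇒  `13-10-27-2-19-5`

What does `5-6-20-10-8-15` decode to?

design

s is letter #19 and maps to 20: an offset of 1. The number is (letter's place in the alphabet, a=1) + 1.
Decoding 5-6-20-10-8-15: 5→(5−1)÷1=4=d, 6→(6−1)÷1=5=e, 20→(20−1)÷1=19=s, 10→(10−1)÷1=9=i, 8→(8−1)÷1=7=g, 15→(15−1)÷1=14=n.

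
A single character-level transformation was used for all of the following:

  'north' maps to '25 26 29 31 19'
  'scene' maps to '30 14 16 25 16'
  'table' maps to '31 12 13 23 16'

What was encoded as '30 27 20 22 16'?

spike

Letters become their 1-based position plus 11 (so a→12, b→13, …).
Undoing it on 30 27 20 22 16: 30→(30−11)÷1=19=s, 27→(27−11)÷1=16=p, 20→(20−11)÷1=9=i, 22→(22−11)÷1=11=k, 16→(16−11)÷1=5=e.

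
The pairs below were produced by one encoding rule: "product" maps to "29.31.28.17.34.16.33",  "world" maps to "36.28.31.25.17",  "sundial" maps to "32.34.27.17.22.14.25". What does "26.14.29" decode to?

map

p is letter #16 and maps to 29: an offset of 13. The number is (letter's place in the alphabet, a=1) + 13.
Reversing it on 26.14.29: 26→(26−13)÷1=13=m, 14→(14−13)÷1=1=a, 29→(29−13)÷1=16=p.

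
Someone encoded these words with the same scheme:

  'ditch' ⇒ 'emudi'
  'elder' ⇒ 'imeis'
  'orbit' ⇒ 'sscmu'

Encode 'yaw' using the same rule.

zex

The shift depends on letter class: consonant d→e is +1, but vowel i→m is +4. Vowels shift forward by 4 and consonants shift forward by 1.
Applying it to yaw: y(cons)+1=z, a(vowel)+4=e, w(cons)+1=x.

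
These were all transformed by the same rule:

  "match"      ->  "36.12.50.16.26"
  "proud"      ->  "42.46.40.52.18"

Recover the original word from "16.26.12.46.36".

charm

m(#13)→36 and a(#1)→12: differences scale by 2, so n = 2·pos + 10. The formula is n = 2×(alphabet index, a=1) + 10.
Decoding 16.26.12.46.36: 16→(16−10)÷2=3=c, 26→(26−10)÷2=8=h, 12→(12−10)÷2=1=a, 46→(46−10)÷2=18=r, 36→(36−10)÷2=13=m.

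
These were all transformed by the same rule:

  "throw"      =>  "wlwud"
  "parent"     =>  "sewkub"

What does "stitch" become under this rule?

vxnzjp

In throw: t→w is +3, h→l is +4, r→w is +5, o→u is +6 — the shift increases by 1 each position. Each letter shifts forward by (position + 3), i.e. 3, 4, 5, … — the shift grows by one for each successive letter.
Applying it to stitch: s+3=v, t+4=x, i+5=n, t+6=z, c+7=j, h+8=p.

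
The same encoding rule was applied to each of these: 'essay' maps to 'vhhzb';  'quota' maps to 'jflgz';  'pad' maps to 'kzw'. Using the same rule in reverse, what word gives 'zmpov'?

Each pair mirrors across the alphabet (e↔v, s↔h, s↔h): positions sum to 25. Each letter is replaced by its mirror in the alphabet: a↔z, b↔y, c↔x, and so on (the Atbash cipher).
Reversing it on zmpov: z↔a, m↔n, p↔k, o↔l, v↔e.

ankle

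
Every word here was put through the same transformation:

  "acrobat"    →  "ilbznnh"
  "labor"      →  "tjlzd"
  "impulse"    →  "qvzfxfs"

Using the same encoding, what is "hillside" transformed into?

Each letter shifts forward by (position + 8), i.e. 8, 9, 10, … — the shift grows by one for each successive letter.
On hillside: h+8=p, i+9=r, l+10=v, l+11=w, s+12=e, i+13=v, d+14=r, e+15=t.

prvwevrt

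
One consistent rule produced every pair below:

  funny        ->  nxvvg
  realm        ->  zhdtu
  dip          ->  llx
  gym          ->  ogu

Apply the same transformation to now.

The rule splits by letter class: vowels +3, consonants +8.
Applying it to now: n(cons)+8=v, o(vowel)+3=r, w(cons)+8=e.

vre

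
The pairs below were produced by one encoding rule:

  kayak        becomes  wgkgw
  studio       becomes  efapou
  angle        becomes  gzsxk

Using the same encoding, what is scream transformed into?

The shift depends on letter class: consonant k→w is +12, but vowel a→g is +6. The rule splits by letter class: vowels +6, consonants +12.
Applying it to scream: s(cons)+12=e, c(cons)+12=o, r(cons)+12=d, e(vowel)+6=k, a(vowel)+6=g, m(cons)+12=y.

eodkgy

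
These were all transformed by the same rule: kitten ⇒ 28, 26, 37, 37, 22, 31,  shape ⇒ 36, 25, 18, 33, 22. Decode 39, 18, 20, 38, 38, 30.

vacuum

k is letter #11 and maps to 28: an offset of 17. Letters become their 1-based position plus 17 (so a→18, b→19, …).
Reversing it on 39, 18, 20, 38, 38, 30: 39→(39−17)÷1=22=v, 18→(18−17)÷1=1=a, 20→(20−17)÷1=3=c, 38→(38−17)÷1=21=u, 38→(38−17)÷1=21=u, 30→(30−17)÷1=13=m.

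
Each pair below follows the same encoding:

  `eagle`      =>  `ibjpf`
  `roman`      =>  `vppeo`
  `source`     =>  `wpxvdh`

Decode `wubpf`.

style

It's a Vigenère-style cipher with numeric key [4,1,3]: position i shifts by key[i mod 3].
Reversing it on wubpf: w−4=s, u−1=t, b−3=y, p−4=l, f−1=e.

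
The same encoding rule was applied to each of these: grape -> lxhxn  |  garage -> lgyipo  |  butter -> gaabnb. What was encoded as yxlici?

treaty

In grape: g→l is +5, r→x is +6, a→h is +7, p→x is +8 — the shift increases by 1 each position. Letter i (0-indexed) is shifted by i+5, so successive shifts are 5, 6, 7, ….
Decoding yxlici: y−5=t, x−6=r, l−7=e, i−8=a, c−9=t, i−10=y.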